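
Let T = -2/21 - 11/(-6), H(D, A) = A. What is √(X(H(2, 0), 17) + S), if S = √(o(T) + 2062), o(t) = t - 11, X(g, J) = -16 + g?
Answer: √(-28224 + 42*√3621030)/42 ≈ 5.4136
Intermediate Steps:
T = 73/42 (T = -2*1/21 - 11*(-⅙) = -2/21 + 11/6 = 73/42 ≈ 1.7381)
o(t) = -11 + t
S = √3621030/42 (S = √((-11 + 73/42) + 2062) = √(-389/42 + 2062) = √(86215/42) = √3621030/42 ≈ 45.307)
√(X(H(2, 0), 17) + S) = √((-16 + 0) + √3621030/42) = √(-16 + √3621030/42)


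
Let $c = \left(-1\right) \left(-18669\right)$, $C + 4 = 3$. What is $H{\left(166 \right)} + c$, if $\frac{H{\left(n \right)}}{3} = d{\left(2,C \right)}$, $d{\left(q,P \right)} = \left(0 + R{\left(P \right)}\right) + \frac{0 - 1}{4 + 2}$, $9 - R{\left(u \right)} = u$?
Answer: $\frac{37397}{2} \approx 18699.0$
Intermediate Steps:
$R{\left(u \right)} = 9 - u$
$C = -1$ ($C = -4 + 3 = -1$)
$d{\left(q,P \right)} = \frac{53}{6} - P$ ($d{\left(q,P \right)} = \left(0 - \left(-9 + P\right)\right) + \frac{0 - 1}{4 + 2} = \left(9 - P\right) - \frac{1}{6} = \frac{53}{6} - P$)
$c = 18669$
$H{\left(n \right)} = \frac{59}{2}$ ($H{\left(n \right)} = 3 \left(\frac{53}{6} - -1\right) = 3 \left(\frac{53}{6} + 1\right) = 3 \cdot \frac{59}{6} = \frac{59}{2}$)
$H{\left(166 \right)} + c = \frac{59}{2} + 18669 = \frac{37397}{2}$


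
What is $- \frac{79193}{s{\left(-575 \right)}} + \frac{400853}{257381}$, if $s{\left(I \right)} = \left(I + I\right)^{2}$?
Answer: $\frac{509745318967}{340386372500} \approx 1.4975$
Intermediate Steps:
$s{\left(I \right)} = 4 I^{2}$ ($s{\left(I \right)} = \left(2 I\right)^{2} = 4 I^{2}$)
$- \frac{79193}{s{\left(-575 \right)}} + \frac{400853}{257381} = - \frac{79193}{4 \left(-575\right)^{2}} + \frac{400853}{257381} = - \frac{79193}{4 \cdot 330625} + 400853 \cdot \frac{1}{257381} = - \frac{79193}{1322500} + \frac{400853}{257381} = \frac{509745318967}{340386372500}$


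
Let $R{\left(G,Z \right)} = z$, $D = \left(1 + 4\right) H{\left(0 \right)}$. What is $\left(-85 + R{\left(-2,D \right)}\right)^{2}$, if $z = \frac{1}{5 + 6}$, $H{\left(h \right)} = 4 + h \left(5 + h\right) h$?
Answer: $\frac{872356}{121} \approx 7209.6$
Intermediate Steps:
$H{\left(h \right)} = 4 + h^{2} \left(5 + h\right)$
$z = \frac{1}{11} \approx 0.090909$
$D = 20$ ($D = \left(1 + 4\right) \left(4 + 0^{3} + 5 \cdot 0^{2}\right) = 5 \left(4 + 0 + 5 \cdot 0\right) = 5 \left(4 + 0 + 0\right) = 5 \cdot 4 = 20$)
$R{\left(G,Z \right)} = \frac{1}{11}$
$\left(-85 + R{\left(-2,D \right)}\right)^{2} = \left(-85 + \frac{1}{11}\right)^{2} = \left(- \frac{934}{11}\right)^{2} = \frac{872356}{121}$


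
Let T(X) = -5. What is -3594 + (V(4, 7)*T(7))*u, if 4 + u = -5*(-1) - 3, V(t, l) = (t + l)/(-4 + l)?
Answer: -10672/3 ≈ -3557.3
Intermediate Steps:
V(t, l) = (l + t)/(-4 + l)
u = -2 (u = -4 + (-5*(-1) - 3) = -4 + (5 - 3) = -4 + 2 = -2)
-3594 + (V(4, 7)*T(7))*u = -3594 + (((7 + 4)/(-4 + 7))*(-5))*(-2) = -3594 + ((11/3)*(-5))*(-2) = -3594 - 55/3*(-2) = -3594 + 110/3 = -10672/3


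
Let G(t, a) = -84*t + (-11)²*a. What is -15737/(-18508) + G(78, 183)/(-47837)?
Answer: 464252641/885367196 ≈ 0.52436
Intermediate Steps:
G(t, a) = -84*t + 121*a
-15737/(-18508) + G(78, 183)/(-47837) = -15737/(-18508) + (-84*78 + 121*183)/(-47837) = -15737*(-1/18508) + (-6552 + 22143)*(-1/47837) = 15737/18508 + 15591*(-1/47837) = 15737/18508 - 15591/47837 = 464252641/885367196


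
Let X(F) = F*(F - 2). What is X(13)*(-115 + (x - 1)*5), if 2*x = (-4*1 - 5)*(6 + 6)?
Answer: -55770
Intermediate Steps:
X(F) = F*(-2 + F)
x = -54 (x = ((-4*1 - 5)*(6 + 6))/2 = ((-4 - 5)*12)/2 = (-9*12)/2 = (½)*(-108) = -54)
X(13)*(-115 + (x - 1)*5) = (13*(-2 + 13))*(-115 + (-54 - 1)*5) = (13*11)*(-115 - 55*5) = 143*(-115 - 275) = 143*(-390) = -55770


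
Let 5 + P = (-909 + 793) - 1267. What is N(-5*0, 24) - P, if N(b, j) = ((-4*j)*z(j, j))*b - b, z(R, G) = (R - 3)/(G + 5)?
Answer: 1388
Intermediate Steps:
P = -1388 (P = -5 + ((-909 + 793) - 1267) = -5 + (-116 - 1267) = -5 - 1383 = -1388)
z(R, G) = (-3 + R)/(5 + G)
N(b, j) = -b - 4*b*j*(-3 + j)/(5 + j) (N(b, j) = ((-4*j)*((-3 + j)/(5 + j)))*b - b = (-4*j*(-3 + j)/(5 + j))*b - b = -4*b*j*(-3 + j)/(5 + j) - b = -b - 4*b*j*(-3 + j)/(5 + j))
N(-5*0, 24) - P = (-5*0)*(-5 - 4*24² + 11*24)/(5 + 24) - 1*(-1388) = 0*(-5 - 4*576 + 264)/29 + 1388 = 0*(1/29)*(-5 - 2304 + 264) + 1388 = 0*(1/29)*(-2045) + 1388 = 0 + 1388 = 1388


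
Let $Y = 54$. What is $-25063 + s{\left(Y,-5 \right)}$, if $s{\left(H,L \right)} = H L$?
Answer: $-25333$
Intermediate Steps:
$-25063 + s{\left(Y,-5 \right)} = -25063 + 54 \left(-5\right) = -25063 - 270 = -25333$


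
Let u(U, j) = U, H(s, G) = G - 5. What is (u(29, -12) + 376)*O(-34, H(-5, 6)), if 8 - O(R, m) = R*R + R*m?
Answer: -451170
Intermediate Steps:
H(s, G) = -5 + G
O(R, m) = 8 - R² - R*m (O(R, m) = 8 - (R*R + R*m) = 8 - (R² + R*m) = 8 + (-R² - R*m) = 8 - R² - R*m)
(u(29, -12) + 376)*O(-34, H(-5, 6)) = (29 + 376)*(8 - 1*(-34)² - 1*(-34)*(-5 + 6)) = 405*(8 - 1*1156 - 1*(-34)*1) = 405*(8 - 1156 + 34) = 405*(-1114) = -451170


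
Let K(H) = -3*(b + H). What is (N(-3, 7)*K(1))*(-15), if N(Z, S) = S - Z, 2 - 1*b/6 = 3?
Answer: -2250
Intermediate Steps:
b = -6 (b = 12 - 6*3 = 12 - 18 = -6)
K(H) = 18 - 3*H (K(H) = -3*(-6 + H) = 18 - 3*H)
(N(-3, 7)*K(1))*(-15) = ((7 - 1*(-3))*(18 - 3*1))*(-15) = ((7 + 3)*(18 - 3))*(-15) = (10*15)*(-15) = 150*(-15) = -2250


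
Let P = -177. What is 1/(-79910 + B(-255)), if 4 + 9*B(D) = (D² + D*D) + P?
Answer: -9/589321 ≈ -1.5272e-5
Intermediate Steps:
B(D) = -181/9 + 2*D²/9 (B(D) = -4/9 + ((D² + D*D) - 177)/9 = -4/9 + ((D² + D²) - 177)/9 = -4/9 + (2*D² - 177)/9 = -4/9 + (-177 + 2*D²)/9 = -4/9 + (-59/3 + 2*D²/9) = -181/9 + 2*D²/9)
1/(-79910 + B(-255)) = 1/(-79910 + (-181/9 + (2/9)*(-255)²)) = 1/(-79910 + (-181/9 + (2/9)*65025)) = 1/(-79910 + (-181/9 + 14450)) = 1/(-79910 + 129869/9) = 1/(-589321/9) = -9/589321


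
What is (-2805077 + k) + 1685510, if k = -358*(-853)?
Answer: -814193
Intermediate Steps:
k = 305374
(-2805077 + k) + 1685510 = (-2805077 + 305374) + 1685510 = -2499703 + 1685510 = -814193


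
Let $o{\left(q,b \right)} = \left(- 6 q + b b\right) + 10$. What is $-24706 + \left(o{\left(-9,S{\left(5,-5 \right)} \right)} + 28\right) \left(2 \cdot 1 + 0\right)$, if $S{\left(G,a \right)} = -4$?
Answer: $-24490$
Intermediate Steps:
$o{\left(q,b \right)} = 10 + b^{2} - 6 q$ ($o{\left(q,b \right)} = \left(- 6 q + b^{2}\right) + 10 = \left(b^{2} - 6 q\right) + 10 = 10 + b^{2} - 6 q$)
$-24706 + \left(o{\left(-9,S{\left(5,-5 \right)} \right)} + 28\right) \left(2 \cdot 1 + 0\right) = -24706 + \left(\left(10 + \left(-4\right)^{2} - -54\right) + 28\right) \left(2 \cdot 1 + 0\right) = -24706 + \left(\left(10 + 16 + 54\right) + 28\right) \left(2 + 0\right) = -24706 + \left(80 + 28\right) 2 = -24706 + 108 \cdot 2 = -24706 + 216 = -24490$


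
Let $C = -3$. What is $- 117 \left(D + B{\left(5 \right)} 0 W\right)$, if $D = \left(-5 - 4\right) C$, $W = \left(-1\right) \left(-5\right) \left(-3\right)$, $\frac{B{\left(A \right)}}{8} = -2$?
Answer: $-3159$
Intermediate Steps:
$B{\left(A \right)} = -16$ ($B{\left(A \right)} = 8 \left(-2\right) = -16$)
$W = -15$ ($W = 5 \left(-3\right) = -15$)
$D = 27$ ($D = \left(-5 - 4\right) \left(-3\right) = \left(-9\right) \left(-3\right) = 27$)
$- 117 \left(D + B{\left(5 \right)} 0 W\right) = - 117 \left(27 + \left(-16\right) 0 \left(-15\right)\right) = - 117 \left(27 + 0 \left(-15\right)\right) = - 117 \left(27 + 0\right) = \left(-117\right) 27 = -3159$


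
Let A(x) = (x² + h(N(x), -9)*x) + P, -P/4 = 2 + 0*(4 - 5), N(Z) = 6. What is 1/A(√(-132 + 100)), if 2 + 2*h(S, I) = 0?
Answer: I/(4*(√2 - 10*I)) ≈ -0.02451 + 0.0034662*I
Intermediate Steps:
h(S, I) = -1 (h(S, I) = -1 + (½)*0 = -1 + 0 = -1)
P = -8 (P = -4*(2 + 0*(4 - 5)) = -4*(2 + 0*(-1)) = -4*(2 + 0) = -4*2 = -8)
A(x) = -8 + x² - x (A(x) = (x² - x) - 8 = -8 + x² - x)
1/A(√(-132 + 100)) = 1/(-8 + (√(-132 + 100))² - √(-132 + 100)) = 1/(-8 + (√(-32))² - √(-32)) = 1/(-8 + (4*I*√2)² - 4*I*√2) = 1/(-8 - 32 - 4*I*√2) = 1/(-40 - 4*I*√2)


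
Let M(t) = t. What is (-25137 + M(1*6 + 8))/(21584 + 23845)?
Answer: -25123/45429 ≈ -0.55302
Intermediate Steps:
(-25137 + M(1*6 + 8))/(21584 + 23845) = (-25137 + (1*6 + 8))/(21584 + 23845) = (-25137 + (6 + 8))/45429 = (-25137 + 14)*(1/45429) = -25123*1/45429 = -25123/45429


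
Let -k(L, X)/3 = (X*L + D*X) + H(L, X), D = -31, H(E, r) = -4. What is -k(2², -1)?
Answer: 69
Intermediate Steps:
k(L, X) = 12 + 93*X - 3*L*X (k(L, X) = -3*((X*L - 31*X) - 4) = -3*((L*X - 31*X) - 4) = -3*((-31*X + L*X) - 4) = -3*(-4 - 31*X + L*X) = 12 + 93*X - 3*L*X)
-k(2², -1) = -(12 + 93*(-1) - 3*2²*(-1)) = -(12 - 93 - 3*4*(-1)) = -(12 - 93 + 12) = -1*(-69) = 69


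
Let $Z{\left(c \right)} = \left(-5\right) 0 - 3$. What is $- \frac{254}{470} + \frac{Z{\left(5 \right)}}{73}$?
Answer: $- \frac{9976}{17155} \approx -0.58152$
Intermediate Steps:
$Z{\left(c \right)} = -3$ ($Z{\left(c \right)} = 0 - 3 = -3$)
$- \frac{254}{470} + \frac{Z{\left(5 \right)}}{73} = - \frac{254}{470} - \frac{3}{73} = \left(-254\right) \frac{1}{470} - \frac{3}{73} = - \frac{127}{235} - \frac{3}{73} = - \frac{9976}{17155}$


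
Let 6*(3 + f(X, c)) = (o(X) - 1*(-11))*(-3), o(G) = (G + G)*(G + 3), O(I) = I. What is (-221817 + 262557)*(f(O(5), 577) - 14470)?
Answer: -591483690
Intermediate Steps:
o(G) = 2*G*(3 + G) (o(G) = (2*G)*(3 + G) = 2*G*(3 + G))
f(X, c) = -17/2 - X*(3 + X) (f(X, c) = -3 + ((2*X*(3 + X) - 1*(-11))*(-3))/6 = -3 + ((2*X*(3 + X) + 11)*(-3))/6 = -3 + ((11 + 2*X*(3 + X))*(-3))/6 = -3 + (-33 - 6*X*(3 + X))/6 = -3 + (-11/2 - X*(3 + X)) = -17/2 - X*(3 + X))
(-221817 + 262557)*(f(O(5), 577) - 14470) = (-221817 + 262557)*((-17/2 - 1*5*(3 + 5)) - 14470) = 40740*((-17/2 - 1*5*8) - 14470) = 40740*((-17/2 - 40) - 14470) = 40740*(-97/2 - 14470) = 40740*(-29037/2) = -591483690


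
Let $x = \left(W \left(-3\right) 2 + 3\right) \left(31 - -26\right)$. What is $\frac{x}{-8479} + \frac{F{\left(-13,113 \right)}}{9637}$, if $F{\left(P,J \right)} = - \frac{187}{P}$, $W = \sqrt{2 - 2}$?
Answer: $- \frac{19837478}{1062257599} \approx -0.018675$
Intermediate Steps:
$W = 0$ ($W = \sqrt{0} = 0$)
$x = 171$ ($x = \left(0 \left(-3\right) 2 + 3\right) \left(31 - -26\right) = \left(0 \cdot 2 + 3\right) \left(31 + 26\right) = \left(0 + 3\right) 57 = 3 \cdot 57 = 171$)
$\frac{x}{-8479} + \frac{F{\left(-13,113 \right)}}{9637} = \frac{171}{-8479} + \frac{\left(-187\right) \frac{1}{-13}}{9637} = 171 \left(- \frac{1}{8479}\right) + \left(-187\right) \left(- \frac{1}{13}\right) \frac{1}{9637} = - \frac{171}{8479} + \frac{187}{13} \cdot \frac{1}{9637} = - \frac{171}{8479} + \frac{187}{125281} = - \frac{19837478}{1062257599}$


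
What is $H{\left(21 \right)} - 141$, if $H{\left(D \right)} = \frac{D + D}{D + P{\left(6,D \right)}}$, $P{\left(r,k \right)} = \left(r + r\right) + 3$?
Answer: $- \frac{839}{6} \approx -139.83$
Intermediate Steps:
$P{\left(r,k \right)} = 3 + 2 r$ ($P{\left(r,k \right)} = 2 r + 3 = 3 + 2 r$)
$H{\left(D \right)} = \frac{2 D}{15 + D}$ ($H{\left(D \right)} = \frac{D + D}{D + \left(3 + 2 \cdot 6\right)} = \frac{2 D}{D + \left(3 + 12\right)} = \frac{2 D}{D + 15} = \frac{2 D}{15 + D}$)
$H{\left(21 \right)} - 141 = 2 \cdot 21 \frac{1}{15 + 21} - 141 = 2 \cdot 21 \cdot \frac{1}{36} - 141 = \frac{7}{6} - 141 = - \frac{839}{6}$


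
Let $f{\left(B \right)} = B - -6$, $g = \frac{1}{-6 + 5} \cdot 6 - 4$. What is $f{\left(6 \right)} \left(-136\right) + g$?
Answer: $-1642$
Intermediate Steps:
$g = -10$ ($g = \frac{1}{-1} \cdot 6 - 4 = \left(-1\right) 6 - 4 = -6 - 4 = -10$)
$f{\left(B \right)} = 6 + B$ ($f{\left(B \right)} = B + 6 = 6 + B$)
$f{\left(6 \right)} \left(-136\right) + g = \left(6 + 6\right) \left(-136\right) - 10 = 12 \left(-136\right) - 10 = -1632 - 10 = -1642$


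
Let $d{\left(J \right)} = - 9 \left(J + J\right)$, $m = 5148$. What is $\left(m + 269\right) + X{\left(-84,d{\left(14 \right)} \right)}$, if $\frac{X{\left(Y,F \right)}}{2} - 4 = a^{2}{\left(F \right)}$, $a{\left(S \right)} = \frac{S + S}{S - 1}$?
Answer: $\frac{347756857}{64009} \approx 5432.9$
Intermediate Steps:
$d{\left(J \right)} = - 18 J$ ($d{\left(J \right)} = - 9 \cdot 2 J = - 18 J$)
$a{\left(S \right)} = \frac{2 S}{-1 + S}$
$X{\left(Y,F \right)} = 8 + \frac{8 F^{2}}{\left(-1 + F\right)^{2}}$ ($X{\left(Y,F \right)} = 8 + 2 \left(\frac{2 F}{-1 + F}\right)^{2} = 8 + 2 \frac{4 F^{2}}{\left(-1 + F\right)^{2}} = 8 + \frac{8 F^{2}}{\left(-1 + F\right)^{2}}$)
$\left(m + 269\right) + X{\left(-84,d{\left(14 \right)} \right)} = \left(5148 + 269\right) + \left(8 + \frac{8 \left(\left(-18\right) 14\right)^{2}}{\left(-1 - 252\right)^{2}}\right) = 5417 + \left(8 + \frac{8 \left(-252\right)^{2}}{\left(-1 - 252\right)^{2}}\right) = 5417 + \left(8 + 8 \cdot 63504 \cdot \frac{1}{64009}\right) = 5417 + \left(8 + \frac{508032}{64009}\right) = 5417 + \frac{1020104}{64009} = \frac{347756857}{64009}$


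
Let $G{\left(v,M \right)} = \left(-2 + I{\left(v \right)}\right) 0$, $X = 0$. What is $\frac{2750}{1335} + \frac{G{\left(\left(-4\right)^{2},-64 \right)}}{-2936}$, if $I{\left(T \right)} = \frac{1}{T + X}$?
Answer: $\frac{550}{267} \approx 2.0599$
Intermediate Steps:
$I{\left(T \right)} = \frac{1}{T}$ ($I{\left(T \right)} = \frac{1}{T + 0} = \frac{1}{T}$)
$G{\left(v,M \right)} = 0$ ($G{\left(v,M \right)} = \left(-2 + \frac{1}{v}\right) 0 = 0$)
$\frac{2750}{1335} + \frac{G{\left(\left(-4\right)^{2},-64 \right)}}{-2936} = \frac{2750}{1335} + \frac{0}{-2936} = 2750 \cdot \frac{1}{1335} + 0 \left(- \frac{1}{2936}\right) = \frac{550}{267} + 0 = \frac{550}{267}$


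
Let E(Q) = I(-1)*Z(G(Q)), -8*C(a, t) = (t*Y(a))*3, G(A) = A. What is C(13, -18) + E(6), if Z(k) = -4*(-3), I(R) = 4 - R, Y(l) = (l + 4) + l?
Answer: 525/2 ≈ 262.50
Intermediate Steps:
Y(l) = 4 + 2*l (Y(l) = (4 + l) + l = 4 + 2*l)
Z(k) = 12
C(a, t) = -3*t*(4 + 2*a)/8 (C(a, t) = -t*(4 + 2*a)*3/8 = -3*t*(4 + 2*a)/8)
E(Q) = 60 (E(Q) = (4 - 1*(-1))*12 = (4 + 1)*12 = 5*12 = 60)
C(13, -18) + E(6) = -3/4*(-18)*(2 + 13) + 60 = -3/4*(-18)*15 + 60 = 405/2 + 60 = 525/2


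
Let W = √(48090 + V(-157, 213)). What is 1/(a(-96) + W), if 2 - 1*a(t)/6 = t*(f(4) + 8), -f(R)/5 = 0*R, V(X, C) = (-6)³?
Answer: 770/3549421 - √47874/21296526 ≈ 0.00020666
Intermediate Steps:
V(X, C) = -216
f(R) = 0 (f(R) = -0*R = -5*0 = 0)
a(t) = 12 - 48*t (a(t) = 12 - 6*t*(0 + 8) = 12 - 6*t*8 = 12 - 48*t)
W = √47874 (W = √(48090 - 216) = √47874 ≈ 218.80)
1/(a(-96) + W) = 1/((12 - 48*(-96)) + √47874) = 1/((12 + 4608) + √47874) = 1/(4620 + √47874)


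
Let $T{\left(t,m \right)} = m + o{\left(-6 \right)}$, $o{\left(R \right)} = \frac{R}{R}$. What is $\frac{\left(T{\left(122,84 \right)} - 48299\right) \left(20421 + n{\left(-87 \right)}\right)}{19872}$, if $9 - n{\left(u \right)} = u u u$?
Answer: $- \frac{1818559759}{1104} \approx -1.6472 \cdot 10^{6}$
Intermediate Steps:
$o{\left(R \right)} = 1$
$n{\left(u \right)} = 9 - u^{3}$ ($n{\left(u \right)} = 9 - u u u = 9 - u^{2} u = 9 - u^{3}$)
$T{\left(t,m \right)} = 1 + m$ ($T{\left(t,m \right)} = m + 1 = 1 + m$)
$\frac{\left(T{\left(122,84 \right)} - 48299\right) \left(20421 + n{\left(-87 \right)}\right)}{19872} = \frac{\left(\left(1 + 84\right) - 48299\right) \left(20421 + \left(9 - \left(-87\right)^{3}\right)\right)}{19872} = \left(85 - 48299\right) \left(20421 + \left(9 - -658503\right)\right) \frac{1}{19872} = - 48214 \left(20421 + \left(9 + 658503\right)\right) \frac{1}{19872} = - 48214 \left(20421 + 658512\right) \frac{1}{19872} = \left(-48214\right) 678933 \cdot \frac{1}{19872} = \left(-32734075662\right) \frac{1}{19872} = - \frac{1818559759}{1104}$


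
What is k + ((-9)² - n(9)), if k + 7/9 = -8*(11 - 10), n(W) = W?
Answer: 569/9 ≈ 63.222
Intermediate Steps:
k = -79/9 (k = -7/9 - 8*(11 - 10) = -7/9 - 8*1 = -7/9 - 8 = -79/9 ≈ -8.7778)
k + ((-9)² - n(9)) = -79/9 + ((-9)² - 1*9) = -79/9 + (81 - 9) = -79/9 + 72 = 569/9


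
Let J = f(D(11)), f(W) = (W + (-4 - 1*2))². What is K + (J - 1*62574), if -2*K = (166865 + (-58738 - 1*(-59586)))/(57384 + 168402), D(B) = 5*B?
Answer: -27172609669/451572 ≈ -60173.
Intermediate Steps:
f(W) = (-6 + W)² (f(W) = (W + (-4 - 2))² = (W - 6)² = (-6 + W)²)
J = 2401 (J = (-6 + 5*11)² = (-6 + 55)² = 49² = 2401)
K = -167713/451572 (K = -(166865 + (-58738 - 1*(-59586)))/(2*(57384 + 168402)) = -(166865 + (-58738 + 59586))/(2*225786) = -(166865 + 848)/(2*225786) = -167713/(2*225786) = -½*167713/225786 = -167713/451572 ≈ -0.37140)
K + (J - 1*62574) = -167713/451572 + (2401 - 1*62574) = -167713/451572 + (2401 - 62574) = -167713/451572 - 60173 = -27172609669/451572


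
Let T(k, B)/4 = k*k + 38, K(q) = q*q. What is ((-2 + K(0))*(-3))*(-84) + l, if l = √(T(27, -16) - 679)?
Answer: -504 + √2389 ≈ -455.12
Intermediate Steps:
K(q) = q²
T(k, B) = 152 + 4*k² (T(k, B) = 4*(k*k + 38) = 4*(k² + 38) = 4*(38 + k²) = 152 + 4*k²)
l = √2389 (l = √((152 + 4*27²) - 679) = √((152 + 4*729) - 679) = √((152 + 2916) - 679) = √(3068 - 679) = √2389 ≈ 48.877)
((-2 + K(0))*(-3))*(-84) + l = ((-2 + 0²)*(-3))*(-84) + √2389 = ((-2 + 0)*(-3))*(-84) + √2389 = -2*(-3)*(-84) + √2389 = 6*(-84) + √2389 = -504 + √2389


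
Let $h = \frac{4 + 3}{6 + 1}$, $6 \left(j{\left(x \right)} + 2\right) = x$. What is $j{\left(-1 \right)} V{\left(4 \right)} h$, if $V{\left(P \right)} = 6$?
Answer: $-13$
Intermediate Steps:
$j{\left(x \right)} = -2 + \frac{x}{6}$
$h = 1$ ($h = \frac{7}{7} = 7 \cdot \frac{1}{7} = 1$)
$j{\left(-1 \right)} V{\left(4 \right)} h = \left(-2 + \frac{1}{6} \left(-1\right)\right) 6 \cdot 1 = \left(-2 - \frac{1}{6}\right) 6 \cdot 1 = \left(- \frac{13}{6}\right) 6 \cdot 1 = \left(-13\right) 1 = -13$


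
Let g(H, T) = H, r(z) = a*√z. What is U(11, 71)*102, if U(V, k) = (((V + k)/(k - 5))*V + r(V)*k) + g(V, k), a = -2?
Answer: 2516 - 14484*√11 ≈ -45522.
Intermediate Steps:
r(z) = -2*√z
U(V, k) = V - 2*k*√V + V*(V + k)/(-5 + k) (U(V, k) = (((V + k)/(k - 5))*V + (-2*√V)*k) + V = (((V + k)/(-5 + k))*V - 2*k*√V) + V = (V*(V + k)/(-5 + k) - 2*k*√V) + V = (-2*k*√V + V*(V + k)/(-5 + k)) + V = V - 2*k*√V + V*(V + k)/(-5 + k))
U(11, 71)*102 = ((11² - 5*11 - 2*√11*71² + 2*11*71 + 10*71*√11)/(-5 + 71))*102 = ((121 - 55 - 2*√11*5041 + 1562 + 710*√11)/66)*102 = ((121 - 55 - 10082*√11 + 1562 + 710*√11)/66)*102 = ((1628 - 9372*√11)/66)*102 = (74/3 - 142*√11)*102 = 2516 - 14484*√11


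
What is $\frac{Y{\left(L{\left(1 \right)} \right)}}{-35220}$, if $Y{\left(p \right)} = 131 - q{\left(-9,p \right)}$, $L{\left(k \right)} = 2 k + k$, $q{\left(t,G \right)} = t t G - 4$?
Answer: $\frac{9}{2935} \approx 0.0030664$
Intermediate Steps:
$q{\left(t,G \right)} = -4 + G t^{2}$ ($q{\left(t,G \right)} = t^{2} G - 4 = G t^{2} - 4 = -4 + G t^{2}$)
$L{\left(k \right)} = 3 k$
$Y{\left(p \right)} = 135 - 81 p$ ($Y{\left(p \right)} = 131 - \left(-4 + p \left(-9\right)^{2}\right) = 131 - \left(-4 + p 81\right) = 131 - \left(-4 + 81 p\right) = 135 - 81 p$)
$\frac{Y{\left(L{\left(1 \right)} \right)}}{-35220} = \frac{135 - 81 \cdot 3 \cdot 1}{-35220} = \left(135 - 243\right) \left(- \frac{1}{35220}\right) = \left(-108\right) \left(- \frac{1}{35220}\right) = \frac{9}{2935}$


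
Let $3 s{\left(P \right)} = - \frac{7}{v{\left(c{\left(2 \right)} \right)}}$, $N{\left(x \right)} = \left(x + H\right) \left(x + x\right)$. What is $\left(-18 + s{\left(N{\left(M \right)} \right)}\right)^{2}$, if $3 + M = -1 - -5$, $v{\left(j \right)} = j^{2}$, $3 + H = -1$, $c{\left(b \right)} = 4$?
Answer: $\frac{758641}{2304} \approx 329.27$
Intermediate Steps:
$H = -4$ ($H = -3 - 1 = -4$)
$M = 1$ ($M = -3 - -4 = -3 + \left(-1 + 5\right) = -3 + 4 = 1$)
$N{\left(x \right)} = 2 x \left(-4 + x\right)$ ($N{\left(x \right)} = \left(x - 4\right) \left(x + x\right) = \left(-4 + x\right) 2 x = 2 x \left(-4 + x\right)$)
$s{\left(P \right)} = - \frac{7}{48}$ ($s{\left(P \right)} = \frac{\left(-7\right) \frac{1}{4^{2}}}{3} = \frac{\left(-7\right) \frac{1}{16}}{3} = \frac{1}{3} \left(- \frac{7}{16}\right) = - \frac{7}{48}$)
$\left(-18 + s{\left(N{\left(M \right)} \right)}\right)^{2} = \left(-18 - \frac{7}{48}\right)^{2} = \left(- \frac{871}{48}\right)^{2} = \frac{758641}{2304}$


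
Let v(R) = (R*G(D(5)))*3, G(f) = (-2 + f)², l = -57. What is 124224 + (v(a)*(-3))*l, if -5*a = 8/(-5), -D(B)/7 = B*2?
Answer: 24380736/25 ≈ 9.7523e+5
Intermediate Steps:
D(B) = -14*B (D(B) = -7*B*2 = -14*B)
a = 8/25 (a = -8/(5*(-5)) = -8*(-1)/(5*5) = -⅕*(-8/5) = 8/25 ≈ 0.32000)
v(R) = 15552*R (v(R) = (R*(-2 - 14*5)²)*3 = (R*(-2 - 70)²)*3 = (R*(-72)²)*3 = (R*5184)*3 = (5184*R)*3 = 15552*R)
124224 + (v(a)*(-3))*l = 124224 + ((15552*(8/25))*(-3))*(-57) = 124224 + ((124416/25)*(-3))*(-57) = 124224 - 373248/25*(-57) = 124224 + 21275136/25 = 24380736/25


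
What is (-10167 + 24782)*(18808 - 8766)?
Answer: 146763830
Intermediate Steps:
(-10167 + 24782)*(18808 - 8766) = 14615*10042 = 146763830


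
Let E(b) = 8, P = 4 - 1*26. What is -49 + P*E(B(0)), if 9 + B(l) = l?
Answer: -225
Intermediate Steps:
P = -22 (P = 4 - 26 = -22)
B(l) = -9 + l
-49 + P*E(B(0)) = -49 - 22*8 = -49 - 176 = -225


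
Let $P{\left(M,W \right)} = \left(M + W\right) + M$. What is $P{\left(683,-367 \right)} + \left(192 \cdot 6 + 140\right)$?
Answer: $2291$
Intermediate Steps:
$P{\left(M,W \right)} = W + 2 M$
$P{\left(683,-367 \right)} + \left(192 \cdot 6 + 140\right) = \left(-367 + 2 \cdot 683\right) + \left(192 \cdot 6 + 140\right) = \left(-367 + 1366\right) + \left(1152 + 140\right) = 999 + 1292 = 2291$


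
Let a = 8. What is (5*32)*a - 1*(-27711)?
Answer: 28991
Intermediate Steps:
(5*32)*a - 1*(-27711) = (5*32)*8 - 1*(-27711) = 160*8 + 27711 = 1280 + 27711 = 28991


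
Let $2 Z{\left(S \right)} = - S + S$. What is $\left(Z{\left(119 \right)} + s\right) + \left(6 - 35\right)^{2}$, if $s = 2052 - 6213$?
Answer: $-3320$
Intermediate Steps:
$Z{\left(S \right)} = 0$ ($Z{\left(S \right)} = \frac{- S + S}{2} = \frac{1}{2} \cdot 0 = 0$)
$s = -4161$ ($s = 2052 - 6213 = -4161$)
$\left(Z{\left(119 \right)} + s\right) + \left(6 - 35\right)^{2} = \left(0 - 4161\right) + \left(6 - 35\right)^{2} = -4161 + \left(-29\right)^{2} = -4161 + 841 = -3320$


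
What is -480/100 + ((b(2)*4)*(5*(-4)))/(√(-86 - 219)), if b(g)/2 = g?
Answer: -24/5 + 64*I*√305/61 ≈ -4.8 + 18.323*I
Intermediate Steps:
b(g) = 2*g
-480/100 + ((b(2)*4)*(5*(-4)))/(√(-86 - 219)) = -480/100 + (((2*2)*4)*(5*(-4)))/(√(-86 - 219)) = -480*1/100 + ((4*4)*(-20))/(√(-305)) = -24/5 + (16*(-20))/((I*√305)) = -24/5 - (-64)*I*√305/61 = -24/5 + 64*I*√305/61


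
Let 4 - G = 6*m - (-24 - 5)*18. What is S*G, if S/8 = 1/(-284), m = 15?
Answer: 1216/71 ≈ 17.127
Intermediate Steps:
S = -2/71 (S = 8/(-284) = 8*(-1/284) = -2/71 ≈ -0.028169)
G = -608 (G = 4 - (6*15 - (-24 - 5)*18) = 4 - (90 - (-29)*18) = 4 - (90 - 1*(-522)) = 4 - (90 + 522) = 4 - 1*612 = 4 - 612 = -608)
S*G = -2/71*(-608) = 1216/71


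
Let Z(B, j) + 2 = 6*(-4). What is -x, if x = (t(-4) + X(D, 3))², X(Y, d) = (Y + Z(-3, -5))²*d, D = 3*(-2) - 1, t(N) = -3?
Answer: -10653696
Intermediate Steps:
Z(B, j) = -26 (Z(B, j) = -2 + 6*(-4) = -2 - 24 = -26)
D = -7 (D = -6 - 1 = -7)
X(Y, d) = d*(-26 + Y)² (X(Y, d) = (Y - 26)²*d = (-26 + Y)²*d = d*(-26 + Y)²)
x = 10653696 (x = (-3 + 3*(-26 - 7)²)² = (-3 + 3*(-33)²)² = (-3 + 3*1089)² = (-3 + 3267)² = 3264² = 10653696)
-x = -1*10653696 = -10653696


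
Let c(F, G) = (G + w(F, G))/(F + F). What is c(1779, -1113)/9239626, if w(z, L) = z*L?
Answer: -165095/2739549109 ≈ -6.0264e-5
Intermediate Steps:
w(z, L) = L*z
c(F, G) = (G + F*G)/(2*F) (c(F, G) = (G + G*F)/(F + F) = (G + F*G)/((2*F)) = (G + F*G)*(1/(2*F)) = (G + F*G)/(2*F))
c(1779, -1113)/9239626 = ((½)*(-1113)*(1 + 1779)/1779)/9239626 = ((½)*(-1113)*(1/1779)*1780)*(1/9239626) = -330190/593*1/9239626 = -165095/2739549109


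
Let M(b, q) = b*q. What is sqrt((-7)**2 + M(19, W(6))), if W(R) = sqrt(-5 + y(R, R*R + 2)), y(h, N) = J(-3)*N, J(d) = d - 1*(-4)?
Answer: sqrt(49 + 19*sqrt(33)) ≈ 12.576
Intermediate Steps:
J(d) = 4 + d (J(d) = d + 4 = 4 + d)
y(h, N) = N (y(h, N) = (4 - 3)*N = 1*N = N)
W(R) = sqrt(-3 + R**2) (W(R) = sqrt(-5 + (R*R + 2)) = sqrt(-5 + (R**2 + 2)) = sqrt(-5 + (2 + R**2)) = sqrt(-3 + R**2))
sqrt((-7)**2 + M(19, W(6))) = sqrt((-7)**2 + 19*sqrt(-3 + 6**2)) = sqrt(49 + 19*sqrt(-3 + 36)) = sqrt(49 + 19*sqrt(33))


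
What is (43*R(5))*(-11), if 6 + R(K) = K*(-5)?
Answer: 14663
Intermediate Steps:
R(K) = -6 - 5*K (R(K) = -6 + K*(-5) = -6 - 5*K)
(43*R(5))*(-11) = (43*(-6 - 5*5))*(-11) = (43*(-6 - 25))*(-11) = (43*(-31))*(-11) = -1333*(-11) = 14663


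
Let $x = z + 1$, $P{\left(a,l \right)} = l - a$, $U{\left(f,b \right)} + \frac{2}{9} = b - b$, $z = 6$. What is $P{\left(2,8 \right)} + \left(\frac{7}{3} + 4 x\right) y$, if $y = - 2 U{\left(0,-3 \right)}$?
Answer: $\frac{526}{27} \approx 19.481$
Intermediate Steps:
$U{\left(f,b \right)} = - \frac{2}{9}$ ($U{\left(f,b \right)} = - \frac{2}{9} + \left(b - b\right) = - \frac{2}{9} + 0 = - \frac{2}{9}$)
$y = \frac{4}{9}$ ($y = \left(-2\right) \left(- \frac{2}{9}\right) = \frac{4}{9} \approx 0.44444$)
$x = 7$ ($x = 6 + 1 = 7$)
$P{\left(2,8 \right)} + \left(\frac{7}{3} + 4 x\right) y = \left(8 - 2\right) + \left(\frac{7}{3} + 4 \cdot 7\right) \frac{4}{9} = \left(8 - 2\right) + \left(7 \cdot \frac{1}{3} + 28\right) \frac{4}{9} = 6 + \left(\frac{7}{3} + 28\right) \frac{4}{9} = 6 + \frac{91}{3} \cdot \frac{4}{9} = 6 + \frac{364}{27} = \frac{526}{27}$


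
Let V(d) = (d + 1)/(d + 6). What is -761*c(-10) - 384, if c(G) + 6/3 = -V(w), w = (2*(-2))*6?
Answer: 37987/18 ≈ 2110.4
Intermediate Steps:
w = -24 (w = -4*6 = -24)
V(d) = (1 + d)/(6 + d)
c(G) = -59/18 (c(G) = -2 - (1 - 24)/(6 - 24) = -2 - (-23)/(-18) = -2 - (-1)*(-23)/18 = -2 - 1*23/18 = -2 - 23/18 = -59/18)
-761*c(-10) - 384 = -761*(-59/18) - 384 = 44899/18 - 384 = 37987/18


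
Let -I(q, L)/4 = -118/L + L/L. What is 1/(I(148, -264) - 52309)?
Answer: -33/1726388 ≈ -1.9115e-5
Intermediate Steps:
I(q, L) = -4 + 472/L (I(q, L) = -4*(-118/L + L/L) = -4*(-118/L + 1) = -4*(1 - 118/L) = -4 + 472/L)
1/(I(148, -264) - 52309) = 1/((-4 + 472/(-264)) - 52309) = 1/((-4 + 472*(-1/264)) - 52309) = 1/((-4 - 59/33) - 52309) = 1/(-191/33 - 52309) = 1/(-1726388/33) = -33/1726388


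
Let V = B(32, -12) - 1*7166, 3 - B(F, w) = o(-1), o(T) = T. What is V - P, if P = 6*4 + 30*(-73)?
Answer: -4996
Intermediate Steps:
B(F, w) = 4 (B(F, w) = 3 - 1*(-1) = 3 + 1 = 4)
V = -7162 (V = 4 - 1*7166 = 4 - 7166 = -7162)
P = -2166 (P = 24 - 2190 = -2166)
V - P = -7162 - 1*(-2166) = -7162 + 2166 = -4996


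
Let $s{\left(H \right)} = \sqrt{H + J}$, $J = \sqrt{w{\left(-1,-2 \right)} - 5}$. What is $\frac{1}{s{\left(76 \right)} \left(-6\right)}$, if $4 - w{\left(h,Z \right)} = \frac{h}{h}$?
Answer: $- \frac{1}{6 \sqrt{76 + i \sqrt{2}}} \approx -0.019116 + 0.00017784 i$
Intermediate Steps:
$w{\left(h,Z \right)} = 3$ ($w{\left(h,Z \right)} = 4 - \frac{h}{h} = 4 - 1 = 3$)
$J = i \sqrt{2}$ ($J = \sqrt{3 - 5} = \sqrt{-2} = i \sqrt{2} \approx 1.4142 i$)
$s{\left(H \right)} = \sqrt{H + i \sqrt{2}}$
$\frac{1}{s{\left(76 \right)} \left(-6\right)} = \frac{1}{\sqrt{76 + i \sqrt{2}} \left(-6\right)} = \frac{1}{\left(-6\right) \sqrt{76 + i \sqrt{2}}} = - \frac{1}{6 \sqrt{76 + i \sqrt{2}}}$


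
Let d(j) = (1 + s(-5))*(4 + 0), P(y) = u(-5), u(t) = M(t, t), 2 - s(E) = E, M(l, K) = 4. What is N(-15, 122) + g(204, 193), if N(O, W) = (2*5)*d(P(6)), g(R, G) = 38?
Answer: 358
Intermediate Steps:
s(E) = 2 - E
u(t) = 4
P(y) = 4
d(j) = 32 (d(j) = (1 + (2 - 1*(-5)))*(4 + 0) = (1 + (2 + 5))*4 = (1 + 7)*4 = 8*4 = 32)
N(O, W) = 320 (N(O, W) = (2*5)*32 = 10*32 = 320)
N(-15, 122) + g(204, 193) = 320 + 38 = 358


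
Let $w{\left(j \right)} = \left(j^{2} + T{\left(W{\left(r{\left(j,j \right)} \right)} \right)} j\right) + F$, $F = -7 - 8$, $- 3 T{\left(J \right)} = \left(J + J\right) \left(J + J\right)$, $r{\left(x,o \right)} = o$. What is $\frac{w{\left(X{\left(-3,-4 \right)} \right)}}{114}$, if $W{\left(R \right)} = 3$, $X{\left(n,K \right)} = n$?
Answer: $\frac{5}{19} \approx 0.26316$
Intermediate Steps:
$T{\left(J \right)} = - \frac{4 J^{2}}{3}$ ($T{\left(J \right)} = - \frac{\left(J + J\right) \left(J + J\right)}{3} = - \frac{2 J 2 J}{3} = - \frac{4 J^{2}}{3}$)
$F = -15$ ($F = -7 - 8 = -15$)
$w{\left(j \right)} = -15 + j^{2} - 12 j$ ($w{\left(j \right)} = \left(j^{2} + - \frac{4 \cdot 3^{2}}{3} j\right) - 15 = \left(j^{2} + \left(- \frac{4}{3}\right) 9 j\right) - 15 = \left(j^{2} - 12 j\right) - 15 = -15 + j^{2} - 12 j$)
$\frac{w{\left(X{\left(-3,-4 \right)} \right)}}{114} = \frac{-15 + \left(-3\right)^{2} - -36}{114} = \left(-15 + 9 + 36\right) \frac{1}{114} = 30 \cdot \frac{1}{114} = \frac{5}{19}$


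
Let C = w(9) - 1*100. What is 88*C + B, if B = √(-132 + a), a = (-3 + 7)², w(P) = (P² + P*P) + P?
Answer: 6248 + 2*I*√29 ≈ 6248.0 + 10.77*I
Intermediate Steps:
w(P) = P + 2*P² (w(P) = (P² + P²) + P = 2*P² + P = P + 2*P²)
C = 71 (C = 9*(1 + 2*9) - 1*100 = 9*(1 + 18) - 100 = 9*19 - 100 = 171 - 100 = 71)
a = 16 (a = 4² = 16)
B = 2*I*√29 (B = √(-132 + 16) = √(-116) = 2*I*√29 ≈ 10.77*I)
88*C + B = 88*71 + 2*I*√29 = 6248 + 2*I*√29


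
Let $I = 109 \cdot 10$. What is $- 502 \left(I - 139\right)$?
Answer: $-477402$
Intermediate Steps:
$I = 1090$
$- 502 \left(I - 139\right) = - 502 \left(1090 - 139\right) = \left(-502\right) 951 = -477402$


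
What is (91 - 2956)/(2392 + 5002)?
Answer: -2865/7394 ≈ -0.38748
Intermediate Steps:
(91 - 2956)/(2392 + 5002) = -2865/7394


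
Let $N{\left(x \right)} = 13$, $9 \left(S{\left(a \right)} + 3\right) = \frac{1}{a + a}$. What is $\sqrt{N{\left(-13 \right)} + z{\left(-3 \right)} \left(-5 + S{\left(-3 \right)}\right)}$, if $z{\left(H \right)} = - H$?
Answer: $\frac{i \sqrt{398}}{6} \approx 3.325 i$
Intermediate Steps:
$S{\left(a \right)} = -3 + \frac{1}{18 a}$ ($S{\left(a \right)} = -3 + \frac{1}{9 \left(a + a\right)} = -3 + \frac{1}{9 \cdot 2 a} = -3 + \frac{\frac{1}{2} \frac{1}{a}}{9} = -3 + \frac{1}{18 a}$)
$\sqrt{N{\left(-13 \right)} + z{\left(-3 \right)} \left(-5 + S{\left(-3 \right)}\right)} = \sqrt{13 + \left(-1\right) \left(-3\right) \left(-5 - \left(3 - \frac{1}{18 \left(-3\right)}\right)\right)} = \sqrt{13 + 3 \left(-5 + \left(-3 + \frac{1}{18} \left(- \frac{1}{3}\right)\right)\right)} = \sqrt{13 + 3 \left(-5 - \frac{163}{54}\right)} = \sqrt{13 + 3 \left(- \frac{433}{54}\right)} = \sqrt{13 - \frac{433}{18}} = \sqrt{- \frac{199}{18}} = \frac{i \sqrt{398}}{6}$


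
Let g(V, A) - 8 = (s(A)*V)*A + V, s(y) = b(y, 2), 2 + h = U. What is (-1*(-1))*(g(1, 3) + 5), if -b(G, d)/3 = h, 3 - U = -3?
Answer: -22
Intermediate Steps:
U = 6 (U = 3 - 1*(-3) = 3 + 3 = 6)
h = 4 (h = -2 + 6 = 4)
b(G, d) = -12 (b(G, d) = -3*4 = -12)
s(y) = -12
g(V, A) = 8 + V - 12*A*V (g(V, A) = 8 + ((-12*V)*A + V) = 8 + (-12*A*V + V) = 8 + (V - 12*A*V) = 8 + V - 12*A*V)
(-1*(-1))*(g(1, 3) + 5) = (-1*(-1))*((8 + 1 - 12*3*1) + 5) = 1*((8 + 1 - 36) + 5) = 1*(-27 + 5) = 1*(-22) = -22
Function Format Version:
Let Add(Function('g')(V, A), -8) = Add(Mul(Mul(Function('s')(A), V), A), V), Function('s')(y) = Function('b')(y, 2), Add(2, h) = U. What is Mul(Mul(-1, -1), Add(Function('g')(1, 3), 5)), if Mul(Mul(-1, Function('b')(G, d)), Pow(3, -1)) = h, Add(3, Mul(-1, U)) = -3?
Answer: -22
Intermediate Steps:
U = 6 (U = Add(3, Mul(-1, -3)) = Add(3, 3) = 6)
h = 4 (h = Add(-2, 6) = 4)
Function('b')(G, d) = -12 (Function('b')(G, d) = Mul(-3, 4) = -12)
Function('s')(y) = -12
Function('g')(V, A) = Add(8, V, Mul(-12, A, V)) (Function('g')(V, A) = Add(8, Add(Mul(Mul(-12, V), A), V)) = Add(8, Add(Mul(-12, A, V), V)) = Add(8, Add(V, Mul(-12, A, V))) = Add(8, V, Mul(-12, A, V)))
Mul(Mul(-1, -1), Add(Function('g')(1, 3), 5)) = Mul(Mul(-1, -1), Add(Add(8, 1, Mul(-12, 3, 1)), 5)) = Mul(1, Add(Add(8, 1, -36), 5)) = Mul(1, Add(-27, 5)) = Mul(1, -22) = -22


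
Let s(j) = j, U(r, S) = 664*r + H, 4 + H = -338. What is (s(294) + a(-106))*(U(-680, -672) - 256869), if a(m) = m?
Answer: -133241428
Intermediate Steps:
H = -342 (H = -4 - 338 = -342)
U(r, S) = -342 + 664*r (U(r, S) = 664*r - 342 = -342 + 664*r)
(s(294) + a(-106))*(U(-680, -672) - 256869) = (294 - 106)*((-342 + 664*(-680)) - 256869) = 188*((-342 - 451520) - 256869) = 188*(-451862 - 256869) = 188*(-708731) = -133241428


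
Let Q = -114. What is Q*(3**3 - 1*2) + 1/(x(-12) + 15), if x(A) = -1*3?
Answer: -34199/12 ≈ -2849.9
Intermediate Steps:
x(A) = -3
Q*(3**3 - 1*2) + 1/(x(-12) + 15) = -114*(3**3 - 1*2) + 1/(-3 + 15) = -114*(27 - 2) + 1/12 = -114*25 + 1/12 = -2850 + 1/12 = -34199/12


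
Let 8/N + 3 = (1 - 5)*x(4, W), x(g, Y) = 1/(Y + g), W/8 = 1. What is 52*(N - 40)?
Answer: -11024/5 ≈ -2204.8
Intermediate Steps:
W = 8 (W = 8*1 = 8)
N = -12/5 (N = 8/(-3 + (1 - 5)/(8 + 4)) = 8/(-3 - 4/12) = 8/(-3 - 4*1/12) = 8/(-3 - 1/3) = 8/(-10/3) = 8*(-3/10) = -12/5 ≈ -2.4000)
52*(N - 40) = 52*(-12/5 - 40) = 52*(-212/5) = -11024/5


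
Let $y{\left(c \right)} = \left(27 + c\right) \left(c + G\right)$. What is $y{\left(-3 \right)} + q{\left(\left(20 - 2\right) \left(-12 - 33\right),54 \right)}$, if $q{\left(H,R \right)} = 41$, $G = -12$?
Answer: $-319$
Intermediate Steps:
$y{\left(c \right)} = \left(-12 + c\right) \left(27 + c\right)$ ($y{\left(c \right)} = \left(27 + c\right) \left(c - 12\right) = \left(27 + c\right) \left(-12 + c\right) = \left(-12 + c\right) \left(27 + c\right)$)
$y{\left(-3 \right)} + q{\left(\left(20 - 2\right) \left(-12 - 33\right),54 \right)} = \left(-324 + \left(-3\right)^{2} + 15 \left(-3\right)\right) + 41 = \left(-324 + 9 - 45\right) + 41 = -360 + 41 = -319$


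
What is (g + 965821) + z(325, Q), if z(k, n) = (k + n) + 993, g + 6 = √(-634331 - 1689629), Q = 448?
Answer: 967581 + 2*I*√580990 ≈ 9.6758e+5 + 1524.5*I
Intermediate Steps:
g = -6 + 2*I*√580990 (g = -6 + √(-634331 - 1689629) = -6 + √(-2323960) = -6 + 2*I*√580990 ≈ -6.0 + 1524.5*I)
z(k, n) = 993 + k + n
(g + 965821) + z(325, Q) = ((-6 + 2*I*√580990) + 965821) + (993 + 325 + 448) = (965815 + 2*I*√580990) + 1766 = 967581 + 2*I*√580990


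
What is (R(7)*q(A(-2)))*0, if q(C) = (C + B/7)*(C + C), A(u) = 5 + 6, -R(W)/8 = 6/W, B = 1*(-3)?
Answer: 0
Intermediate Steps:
B = -3
R(W) = -48/W
A(u) = 11
q(C) = 2*C*(-3/7 + C) (q(C) = (C - 3/7)*(C + C) = (C - 3*1/7)*(2*C) = (C - 3/7)*(2*C) = (-3/7 + C)*(2*C) = 2*C*(-3/7 + C))
(R(7)*q(A(-2)))*0 = ((-48/7)*((2/7)*11*(-3 + 7*11)))*0 = ((-48*1/7)*((2/7)*11*(-3 + 77)))*0 = -96*11*74/49*0 = -48/7*1628/7*0 = -78144/49*0 = 0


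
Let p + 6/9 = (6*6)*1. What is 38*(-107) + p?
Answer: -12092/3 ≈ -4030.7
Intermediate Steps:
p = 106/3 (p = -⅔ + (6*6)*1 = -⅔ + 36*1 = -⅔ + 36 = 106/3 ≈ 35.333)
38*(-107) + p = 38*(-107) + 106/3 = -4066 + 106/3 = -12092/3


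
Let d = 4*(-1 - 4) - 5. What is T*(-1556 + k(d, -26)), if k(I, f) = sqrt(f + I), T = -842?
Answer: 1310152 - 842*I*sqrt(51) ≈ 1.3102e+6 - 6013.1*I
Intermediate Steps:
d = -25 (d = 4*(-5) - 5 = -20 - 5 = -25)
k(I, f) = sqrt(I + f)
T*(-1556 + k(d, -26)) = -842*(-1556 + sqrt(-25 - 26)) = -842*(-1556 + sqrt(-51)) = -842*(-1556 + I*sqrt(51)) = 1310152 - 842*I*sqrt(51)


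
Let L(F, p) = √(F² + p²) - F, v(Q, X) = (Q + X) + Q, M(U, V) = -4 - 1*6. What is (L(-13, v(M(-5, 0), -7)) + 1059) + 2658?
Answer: 3730 + √898 ≈ 3760.0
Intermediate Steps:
M(U, V) = -10 (M(U, V) = -4 - 6 = -10)
v(Q, X) = X + 2*Q
(L(-13, v(M(-5, 0), -7)) + 1059) + 2658 = ((√((-13)² + (-7 + 2*(-10))²) - 1*(-13)) + 1059) + 2658 = ((√(169 + (-7 - 20)²) + 13) + 1059) + 2658 = ((√(169 + (-27)²) + 13) + 1059) + 2658 = ((√(169 + 729) + 13) + 1059) + 2658 = ((√898 + 13) + 1059) + 2658 = ((13 + √898) + 1059) + 2658 = (1072 + √898) + 2658 = 3730 + √898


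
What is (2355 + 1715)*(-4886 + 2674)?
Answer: -9002840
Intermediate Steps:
(2355 + 1715)*(-4886 + 2674) = 4070*(-2212) = -9002840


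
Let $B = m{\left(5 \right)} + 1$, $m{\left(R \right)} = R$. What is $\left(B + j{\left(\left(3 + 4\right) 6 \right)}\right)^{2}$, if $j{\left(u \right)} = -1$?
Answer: $25$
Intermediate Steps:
$B = 6$ ($B = 5 + 1 = 6$)
$\left(B + j{\left(\left(3 + 4\right) 6 \right)}\right)^{2} = \left(6 - 1\right)^{2} = 5^{2} = 25$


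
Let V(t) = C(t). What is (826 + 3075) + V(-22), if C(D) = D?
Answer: 3879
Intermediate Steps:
V(t) = t
(826 + 3075) + V(-22) = (826 + 3075) - 22 = 3901 - 22 = 3879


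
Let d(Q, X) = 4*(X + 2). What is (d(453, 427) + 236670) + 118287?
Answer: 356673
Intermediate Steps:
d(Q, X) = 8 + 4*X (d(Q, X) = 4*(2 + X) = 8 + 4*X)
(d(453, 427) + 236670) + 118287 = ((8 + 4*427) + 236670) + 118287 = ((8 + 1708) + 236670) + 118287 = (1716 + 236670) + 118287 = 238386 + 118287 = 356673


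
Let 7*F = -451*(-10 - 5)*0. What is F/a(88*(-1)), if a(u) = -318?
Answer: 0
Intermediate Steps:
F = 0 (F = (-451*(-10 - 5)*0)/7 = (-(-6765)*0)/7 = (-451*0)/7 = (⅐)*0 = 0)
F/a(88*(-1)) = 0/(-318) = 0*(-1/318) = 0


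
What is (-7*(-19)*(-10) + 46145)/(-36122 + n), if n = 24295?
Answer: -44815/11827 ≈ -3.7892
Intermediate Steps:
(-7*(-19)*(-10) + 46145)/(-36122 + n) = (-7*(-19)*(-10) + 46145)/(-36122 + 24295) = (133*(-10) + 46145)/(-11827) = (-1330 + 46145)*(-1/11827) = 44815*(-1/11827) = -44815/11827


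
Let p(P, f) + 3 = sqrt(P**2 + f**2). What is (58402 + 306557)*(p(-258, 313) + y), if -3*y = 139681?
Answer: -16993707570 + 364959*sqrt(164533) ≈ -1.6846e+10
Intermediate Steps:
y = -139681/3 (y = -1/3*139681 = -139681/3 ≈ -46560.)
p(P, f) = -3 + sqrt(P**2 + f**2)
(58402 + 306557)*(p(-258, 313) + y) = (58402 + 306557)*((-3 + sqrt((-258)**2 + 313**2)) - 139681/3) = 364959*((-3 + sqrt(66564 + 97969)) - 139681/3) = 364959*((-3 + sqrt(164533)) - 139681/3) = 364959*(-139690/3 + sqrt(164533)) = -16993707570 + 364959*sqrt(164533)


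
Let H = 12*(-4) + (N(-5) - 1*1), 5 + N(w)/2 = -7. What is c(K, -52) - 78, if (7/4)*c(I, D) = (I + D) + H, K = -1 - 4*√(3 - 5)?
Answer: -150 - 16*I*√2/7 ≈ -150.0 - 3.2325*I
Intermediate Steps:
N(w) = -24 (N(w) = -10 + 2*(-7) = -10 - 14 = -24)
K = -1 - 4*I*√2 ≈ -1.0 - 5.6569*I
H = -73 (H = 12*(-4) + (-24 - 1*1) = -48 + (-24 - 1) = -48 - 25 = -73)
c(I, D) = -292/7 + 4*D/7 + 4*I/7 (c(I, D) = 4*((I + D) - 73)/7 = 4*((D + I) - 73)/7 = 4*(-73 + D + I)/7 = -292/7 + 4*D/7 + 4*I/7)
c(K, -52) - 78 = (-292/7 + (4/7)*(-52) + 4*(-1 - 4*I*√2)/7) - 78 = (-292/7 - 208/7 + (-4/7 - 16*I*√2/7)) - 78 = (-72 - 16*I*√2/7) - 78 = -150 - 16*I*√2/7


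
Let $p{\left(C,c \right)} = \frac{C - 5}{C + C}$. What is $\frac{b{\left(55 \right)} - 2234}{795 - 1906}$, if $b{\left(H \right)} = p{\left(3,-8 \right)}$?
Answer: $\frac{6703}{3333} \approx 2.0111$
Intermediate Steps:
$p{\left(C,c \right)} = \frac{-5 + C}{2 C}$
$b{\left(H \right)} = - \frac{1}{3}$ ($b{\left(H \right)} = \frac{-5 + 3}{2 \cdot 3} = \frac{1}{2} \cdot \frac{1}{3} \left(-2\right) = - \frac{1}{3}$)
$\frac{b{\left(55 \right)} - 2234}{795 - 1906} = \frac{- \frac{1}{3} - 2234}{795 - 1906} = - \frac{6703}{3 \left(-1111\right)} = \left(- \frac{6703}{3}\right) \left(- \frac{1}{1111}\right) = \frac{6703}{3333}$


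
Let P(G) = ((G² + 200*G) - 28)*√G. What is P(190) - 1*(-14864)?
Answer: 14864 + 74072*√190 ≈ 1.0359e+6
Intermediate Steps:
P(G) = √G*(-28 + G² + 200*G) (P(G) = (-28 + G² + 200*G)*√G = √G*(-28 + G² + 200*G))
P(190) - 1*(-14864) = √190*(-28 + 190² + 200*190) - 1*(-14864) = √190*(-28 + 36100 + 38000) + 14864 = √190*74072 + 14864 = 74072*√190 + 14864 = 14864 + 74072*√190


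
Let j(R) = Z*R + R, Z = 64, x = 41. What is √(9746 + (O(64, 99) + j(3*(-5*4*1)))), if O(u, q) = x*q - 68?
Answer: 3*√1093 ≈ 99.182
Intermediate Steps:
O(u, q) = -68 + 41*q (O(u, q) = 41*q - 68 = -68 + 41*q)
j(R) = 65*R (j(R) = 64*R + R = 65*R)
√(9746 + (O(64, 99) + j(3*(-5*4*1)))) = √(9746 + ((-68 + 41*99) + 65*(3*(-5*4*1)))) = √(9746 + ((-68 + 4059) + 65*(3*(-20*1)))) = √(9746 + (3991 + 65*(3*(-20)))) = √(9746 + (3991 + 65*(-60))) = √(9746 + (3991 - 3900)) = √(9746 + 91) = √9837 = 3*√1093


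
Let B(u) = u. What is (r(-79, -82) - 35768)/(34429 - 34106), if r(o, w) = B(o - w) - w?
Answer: -2099/19 ≈ -110.47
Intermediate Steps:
r(o, w) = o - 2*w (r(o, w) = (o - w) - w = o - 2*w)
(r(-79, -82) - 35768)/(34429 - 34106) = ((-79 - 2*(-82)) - 35768)/(34429 - 34106) = ((-79 + 164) - 35768)/323 = (85 - 35768)*(1/323) = -35683*1/323 = -2099/19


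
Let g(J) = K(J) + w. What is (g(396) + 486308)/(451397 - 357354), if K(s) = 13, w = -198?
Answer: 486123/94043 ≈ 5.1692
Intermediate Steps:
g(J) = -185 (g(J) = 13 - 198 = -185)
(g(396) + 486308)/(451397 - 357354) = (-185 + 486308)/(451397 - 357354) = 486123/94043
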